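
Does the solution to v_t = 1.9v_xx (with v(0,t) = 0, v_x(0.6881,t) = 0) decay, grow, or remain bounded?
v → 0. Heat escapes through the Dirichlet boundary.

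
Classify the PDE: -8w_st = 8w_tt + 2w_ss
Rewriting in standard form: -2w_ss - 8w_st - 8w_tt = 0. A = -2, B = -8, C = -8. Discriminant B² - 4AC = 0. Since 0 = 0, parabolic.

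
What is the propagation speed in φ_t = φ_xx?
Infinite. The heat equation is parabolic, not hyperbolic, so disturbances propagate instantly.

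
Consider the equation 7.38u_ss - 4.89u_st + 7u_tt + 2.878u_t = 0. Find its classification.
Elliptic. (A = 7.38, B = -4.89, C = 7 gives B² - 4AC = -182.7279.)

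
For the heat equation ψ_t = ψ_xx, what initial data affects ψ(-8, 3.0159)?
The entire real line. The heat equation has infinite propagation speed: any initial disturbance instantly affects all points (though exponentially small far away).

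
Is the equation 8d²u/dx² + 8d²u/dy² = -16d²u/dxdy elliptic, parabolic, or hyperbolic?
Rewriting in standard form: 8d²u/dx² + 16d²u/dxdy + 8d²u/dy² = 0. Computing B² - 4AC with A = 8, B = 16, C = 8: discriminant = 0 (zero). Answer: parabolic.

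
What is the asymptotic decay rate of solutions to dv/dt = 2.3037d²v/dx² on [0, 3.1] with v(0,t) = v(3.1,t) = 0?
Eigenvalues: λₙ = 2.3037n²π²/3.1².
First three modes:
  n=1: λ₁ = 2.3037π²/3.1² ≈ 2.366
  n=2: λ₂ = 9.2148π²/3.1² ≈ 9.464 (4× faster decay)
  n=3: λ₃ = 20.7333π²/3.1² ≈ 21.293 (9× faster decay)
As t → ∞, higher modes decay exponentially faster. The n=1 mode dominates: v ~ c₁ sin(πx/3.1) e^{-λ₁t}.
Decay rate: λ₁ = 2.3037π²/3.1² ≈ 2.366.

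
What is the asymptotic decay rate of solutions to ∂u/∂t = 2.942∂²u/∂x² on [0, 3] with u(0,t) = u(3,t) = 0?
Eigenvalues: λₙ = 2.942n²π²/3².
First three modes:
  n=1: λ₁ = 2.942π²/3² ≈ 3.226
  n=2: λ₂ = 11.768π²/3² ≈ 12.905 (4× faster decay)
  n=3: λ₃ = 26.478π²/3² ≈ 29.036 (9× faster decay)
As t → ∞, higher modes decay exponentially faster. The n=1 mode dominates: u ~ c₁ sin(πx/3) e^{-λ₁t}.
Decay rate: λ₁ = 2.942π²/3² ≈ 3.226.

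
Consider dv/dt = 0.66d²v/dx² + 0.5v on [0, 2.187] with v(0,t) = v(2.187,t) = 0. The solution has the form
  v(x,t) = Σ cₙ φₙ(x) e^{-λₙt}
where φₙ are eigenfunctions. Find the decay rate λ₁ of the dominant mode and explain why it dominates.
Eigenvalues: λₙ = 0.66n²π²/2.187² - 0.5.
First three modes:
  n=1: λ₁ = 0.66π²/2.187² - 0.5 ≈ 0.862
  n=2: λ₂ = 2.64π²/2.187² - 0.5 ≈ 4.948
  n=3: λ₃ = 5.94π²/2.187² - 0.5 ≈ 11.757
Since 0.66π²/2.187² ≈ 1.362 > 0.5, all λₙ > 0.
The n=1 mode decays slowest → dominates as t → ∞.
Asymptotic: v ~ c₁ sin(πx/2.187) e^{-λ₁t} with decay rate λ₁ ≈ 0.862.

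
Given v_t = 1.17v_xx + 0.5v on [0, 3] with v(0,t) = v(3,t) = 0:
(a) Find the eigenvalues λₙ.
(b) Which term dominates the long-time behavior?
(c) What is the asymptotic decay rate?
Eigenvalues: λₙ = 1.17n²π²/3² - 0.5.
First three modes:
  n=1: λ₁ = 1.17π²/3² - 0.5 ≈ 0.783
  n=2: λ₂ = 4.68π²/3² - 0.5 ≈ 4.632
  n=3: λ₃ = 10.53π²/3² - 0.5 ≈ 11.047
Since 1.17π²/3² ≈ 1.283 > 0.5, all λₙ > 0.
The n=1 mode decays slowest → dominates as t → ∞.
Asymptotic: v ~ c₁ sin(πx/3) e^{-λ₁t} with decay rate λ₁ ≈ 0.783.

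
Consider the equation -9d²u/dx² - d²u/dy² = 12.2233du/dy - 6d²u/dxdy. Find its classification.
Rewriting in standard form: -9d²u/dx² + 6d²u/dxdy - d²u/dy² - 12.2233du/dy = 0. Parabolic. (A = -9, B = 6, C = -1 gives B² - 4AC = 0.)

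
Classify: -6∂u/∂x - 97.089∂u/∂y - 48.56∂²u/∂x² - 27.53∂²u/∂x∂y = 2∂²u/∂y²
Rewriting in standard form: -48.56∂²u/∂x² - 27.53∂²u/∂x∂y - 2∂²u/∂y² - 6∂u/∂x - 97.089∂u/∂y = 0. Hyperbolic (discriminant = 369.4209).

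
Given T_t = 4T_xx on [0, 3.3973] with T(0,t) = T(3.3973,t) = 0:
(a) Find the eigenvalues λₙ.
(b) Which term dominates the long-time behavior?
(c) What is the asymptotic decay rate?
Eigenvalues: λₙ = 4n²π²/3.3973².
First three modes:
  n=1: λ₁ = 4π²/3.3973² ≈ 3.421
  n=2: λ₂ = 16π²/3.3973² ≈ 13.682 (4× faster decay)
  n=3: λ₃ = 36π²/3.3973² ≈ 30.785 (9× faster decay)
As t → ∞, higher modes decay exponentially faster. The n=1 mode dominates: T ~ c₁ sin(πx/3.3973) e^{-λ₁t}.
Decay rate: λ₁ = 4π²/3.3973² ≈ 3.421.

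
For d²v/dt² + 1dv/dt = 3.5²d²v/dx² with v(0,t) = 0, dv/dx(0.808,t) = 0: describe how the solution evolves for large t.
v → 0. Damping (γ=1) dissipates energy; oscillations decay exponentially.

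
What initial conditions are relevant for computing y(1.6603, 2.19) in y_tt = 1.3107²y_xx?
Domain of dependence: [-1.210133, 4.530733]. Signals travel at speed 1.3107, so data within |x - 1.6603| ≤ 1.3107·2.19 = 2.870433 can reach the point.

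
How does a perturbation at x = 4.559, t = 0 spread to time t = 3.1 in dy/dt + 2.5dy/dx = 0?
At x = 12.309. The characteristic carries data from (4.559, 0) to (12.309, 3.1).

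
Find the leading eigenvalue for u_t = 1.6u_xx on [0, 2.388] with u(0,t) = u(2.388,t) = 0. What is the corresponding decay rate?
Eigenvalues: λₙ = 1.6n²π²/2.388².
First three modes:
  n=1: λ₁ = 1.6π²/2.388² ≈ 2.769
  n=2: λ₂ = 6.4π²/2.388² ≈ 11.077 (4× faster decay)
  n=3: λ₃ = 14.4π²/2.388² ≈ 24.923 (9× faster decay)
As t → ∞, higher modes decay exponentially faster. The n=1 mode dominates: u ~ c₁ sin(πx/2.388) e^{-λ₁t}.
Decay rate: λ₁ = 1.6π²/2.388² ≈ 2.769.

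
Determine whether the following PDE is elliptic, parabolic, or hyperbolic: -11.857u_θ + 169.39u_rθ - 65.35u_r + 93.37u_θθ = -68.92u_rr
Rewriting in standard form: 68.92u_rr + 169.39u_rθ + 93.37u_θθ - 65.35u_r - 11.857u_θ = 0. Coefficients: A = 68.92, B = 169.39, C = 93.37. B² - 4AC = 2952.7305, which is positive, so the equation is hyperbolic.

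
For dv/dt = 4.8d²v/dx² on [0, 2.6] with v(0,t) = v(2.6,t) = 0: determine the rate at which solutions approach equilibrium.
Eigenvalues: λₙ = 4.8n²π²/2.6².
First three modes:
  n=1: λ₁ = 4.8π²/2.6² ≈ 7.008
  n=2: λ₂ = 19.2π²/2.6² ≈ 28.032 (4× faster decay)
  n=3: λ₃ = 43.2π²/2.6² ≈ 63.072 (9× faster decay)
As t → ∞, higher modes decay exponentially faster. The n=1 mode dominates: v ~ c₁ sin(πx/2.6) e^{-λ₁t}.
Decay rate: λ₁ = 4.8π²/2.6² ≈ 7.008.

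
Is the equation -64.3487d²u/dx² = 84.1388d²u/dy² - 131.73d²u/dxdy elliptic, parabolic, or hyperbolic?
Rewriting in standard form: -64.3487d²u/dx² + 131.73d²u/dxdy - 84.1388d²u/dy² = 0. Computing B² - 4AC with A = -64.3487, B = 131.73, C = -84.1388: discriminant = -4304.09669824 (negative). Answer: elliptic.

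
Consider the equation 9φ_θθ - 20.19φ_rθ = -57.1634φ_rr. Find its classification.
Rewriting in standard form: 57.1634φ_rr - 20.19φ_rθ + 9φ_θθ = 0. Elliptic. (A = 57.1634, B = -20.19, C = 9 gives B² - 4AC = -1650.2463.)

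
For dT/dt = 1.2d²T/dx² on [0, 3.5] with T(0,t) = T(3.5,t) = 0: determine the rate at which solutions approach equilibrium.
Eigenvalues: λₙ = 1.2n²π²/3.5².
First three modes:
  n=1: λ₁ = 1.2π²/3.5² ≈ 0.967
  n=2: λ₂ = 4.8π²/3.5² ≈ 3.867 (4× faster decay)
  n=3: λ₃ = 10.8π²/3.5² ≈ 8.701 (9× faster decay)
As t → ∞, higher modes decay exponentially faster. The n=1 mode dominates: T ~ c₁ sin(πx/3.5) e^{-λ₁t}.
Decay rate: λ₁ = 1.2π²/3.5² ≈ 0.967.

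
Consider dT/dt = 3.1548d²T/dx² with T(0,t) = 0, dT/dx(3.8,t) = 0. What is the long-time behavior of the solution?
As t → ∞, T → 0. Heat escapes through the Dirichlet boundary.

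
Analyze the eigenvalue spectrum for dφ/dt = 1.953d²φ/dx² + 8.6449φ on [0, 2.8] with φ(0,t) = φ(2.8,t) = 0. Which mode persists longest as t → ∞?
Eigenvalues: λₙ = 1.953n²π²/2.8² - 8.6449.
First three modes:
  n=1: λ₁ = 1.953π²/2.8² - 8.6449 ≈ -6.186
  n=2: λ₂ = 7.812π²/2.8² - 8.6449 ≈ 1.189
  n=3: λ₃ = 17.577π²/2.8² - 8.6449 ≈ 13.482
Since 1.953π²/2.8² ≈ 2.459 < 8.6449, λ₁ < 0.
The n=1 mode grows fastest (−λₙ is largest for n=1) → dominates.
Asymptotic: φ ~ c₁ sin(πx/2.8) e^{6.186t} (exponential growth at rate −λ₁ ≈ 6.186).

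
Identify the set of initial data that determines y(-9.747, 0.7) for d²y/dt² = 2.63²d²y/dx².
Domain of dependence: [-11.588, -7.906]. Signals travel at speed 2.63, so data within |x - -9.747| ≤ 2.63·0.7 = 1.841 can reach the point.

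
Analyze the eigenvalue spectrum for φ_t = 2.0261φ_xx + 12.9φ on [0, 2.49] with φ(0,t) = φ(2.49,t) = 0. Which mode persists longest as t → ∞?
Eigenvalues: λₙ = 2.0261n²π²/2.49² - 12.9.
First three modes:
  n=1: λ₁ = 2.0261π²/2.49² - 12.9 ≈ -9.675
  n=2: λ₂ = 8.1044π²/2.49² - 12.9 ≈ 0.001
  n=3: λ₃ = 18.2349π²/2.49² - 12.9 ≈ 16.127
Since 2.0261π²/2.49² ≈ 3.225 < 12.9, λ₁ < 0.
The n=1 mode grows fastest (−λₙ is largest for n=1) → dominates.
Asymptotic: φ ~ c₁ sin(πx/2.49) e^{9.675t} (exponential growth at rate −λ₁ ≈ 9.675).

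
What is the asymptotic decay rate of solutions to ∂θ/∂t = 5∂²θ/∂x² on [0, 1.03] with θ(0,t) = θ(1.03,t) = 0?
Eigenvalues: λₙ = 5n²π²/1.03².
First three modes:
  n=1: λ₁ = 5π²/1.03² ≈ 46.515
  n=2: λ₂ = 20π²/1.03² ≈ 186.061 (4× faster decay)
  n=3: λ₃ = 45π²/1.03² ≈ 418.637 (9× faster decay)
As t → ∞, higher modes decay exponentially faster. The n=1 mode dominates: θ ~ c₁ sin(πx/1.03) e^{-λ₁t}.
Decay rate: λ₁ = 5π²/1.03² ≈ 46.515.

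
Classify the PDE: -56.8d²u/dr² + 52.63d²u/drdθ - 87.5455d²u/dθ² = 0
A = -56.8, B = 52.63, C = -87.5455. Discriminant B² - 4AC = -17120.4207. Since -17120.4207 < 0, elliptic.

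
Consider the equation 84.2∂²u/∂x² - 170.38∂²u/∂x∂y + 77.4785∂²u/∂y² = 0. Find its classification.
Hyperbolic. (A = 84.2, B = -170.38, C = 77.4785 gives B² - 4AC = 2934.5856.)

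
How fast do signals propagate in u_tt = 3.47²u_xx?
Speed = 3.47. Information travels along characteristics x = x₀ ± 3.47t.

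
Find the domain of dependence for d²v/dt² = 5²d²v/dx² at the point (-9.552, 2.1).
Domain of dependence: [-20.052, 0.948]. Signals travel at speed 5, so data within |x - -9.552| ≤ 5·2.1 = 10.5 can reach the point.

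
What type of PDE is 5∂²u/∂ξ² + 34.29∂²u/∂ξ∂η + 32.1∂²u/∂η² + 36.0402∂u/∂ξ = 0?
With A = 5, B = 34.29, C = 32.1, the discriminant is 533.8041. This is a hyperbolic PDE.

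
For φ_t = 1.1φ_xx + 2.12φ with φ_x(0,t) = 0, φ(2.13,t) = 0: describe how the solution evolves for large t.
φ grows unboundedly. Reaction dominates diffusion (r=2.12 > κπ²/(4L²)≈0.6); solution grows exponentially.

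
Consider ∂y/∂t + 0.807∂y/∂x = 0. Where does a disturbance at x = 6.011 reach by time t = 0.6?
At x = 6.4952. The characteristic carries data from (6.011, 0) to (6.4952, 0.6).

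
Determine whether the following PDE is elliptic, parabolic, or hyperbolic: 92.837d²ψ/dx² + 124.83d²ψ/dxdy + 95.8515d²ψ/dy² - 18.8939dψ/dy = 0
Coefficients: A = 92.837, B = 124.83, C = 95.8515. B² - 4AC = -20011.733922, which is negative, so the equation is elliptic.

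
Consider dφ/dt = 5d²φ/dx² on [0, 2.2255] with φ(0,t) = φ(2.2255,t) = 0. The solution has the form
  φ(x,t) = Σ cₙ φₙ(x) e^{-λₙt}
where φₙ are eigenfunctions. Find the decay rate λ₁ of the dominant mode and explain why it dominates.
Eigenvalues: λₙ = 5n²π²/2.2255².
First three modes:
  n=1: λ₁ = 5π²/2.2255² ≈ 9.964
  n=2: λ₂ = 20π²/2.2255² ≈ 39.854 (4× faster decay)
  n=3: λ₃ = 45π²/2.2255² ≈ 89.672 (9× faster decay)
As t → ∞, higher modes decay exponentially faster. The n=1 mode dominates: φ ~ c₁ sin(πx/2.2255) e^{-λ₁t}.
Decay rate: λ₁ = 5π²/2.2255² ≈ 9.964.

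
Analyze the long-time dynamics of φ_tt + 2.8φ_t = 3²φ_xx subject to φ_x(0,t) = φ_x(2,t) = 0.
Long-time behavior: φ → constant (steady state). Damping (γ=2.8) dissipates the nonconstant modes; with Neumann BCs the spatial average obeys M''+γM'=0 and tends to a finite limit.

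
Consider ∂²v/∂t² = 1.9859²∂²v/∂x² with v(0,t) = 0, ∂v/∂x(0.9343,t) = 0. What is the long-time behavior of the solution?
As t → ∞, v oscillates (no decay). Energy is conserved; the solution oscillates indefinitely as standing waves.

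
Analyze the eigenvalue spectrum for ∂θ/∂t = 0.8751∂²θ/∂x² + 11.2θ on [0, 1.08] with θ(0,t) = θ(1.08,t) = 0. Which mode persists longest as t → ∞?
Eigenvalues: λₙ = 0.8751n²π²/1.08² - 11.2.
First three modes:
  n=1: λ₁ = 0.8751π²/1.08² - 11.2 ≈ -3.795
  n=2: λ₂ = 3.5004π²/1.08² - 11.2 ≈ 18.419
  n=3: λ₃ = 7.8759π²/1.08² - 11.2 ≈ 55.443
Since 0.8751π²/1.08² ≈ 7.405 < 11.2, λ₁ < 0.
The n=1 mode grows fastest (−λₙ is largest for n=1) → dominates.
Asymptotic: θ ~ c₁ sin(πx/1.08) e^{3.795t} (exponential growth at rate −λ₁ ≈ 3.795).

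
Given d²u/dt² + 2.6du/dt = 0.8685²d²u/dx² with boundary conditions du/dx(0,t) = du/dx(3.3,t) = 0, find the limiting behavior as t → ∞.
u → constant (steady state). Damping (γ=2.6) dissipates the nonconstant modes; with Neumann BCs the spatial average obeys M''+γM'=0 and tends to a finite limit.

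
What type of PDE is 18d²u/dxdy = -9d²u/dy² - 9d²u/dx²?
Rewriting in standard form: 9d²u/dx² + 18d²u/dxdy + 9d²u/dy² = 0. With A = 9, B = 18, C = 9, the discriminant is 0. This is a parabolic PDE.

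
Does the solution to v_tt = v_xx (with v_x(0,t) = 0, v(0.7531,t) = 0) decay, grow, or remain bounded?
v oscillates (no decay). Energy is conserved; the solution oscillates indefinitely as standing waves.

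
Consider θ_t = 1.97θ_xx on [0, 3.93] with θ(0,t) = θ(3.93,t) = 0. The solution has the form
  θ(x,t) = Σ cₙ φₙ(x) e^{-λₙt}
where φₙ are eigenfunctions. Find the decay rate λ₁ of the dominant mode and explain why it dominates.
Eigenvalues: λₙ = 1.97n²π²/3.93².
First three modes:
  n=1: λ₁ = 1.97π²/3.93² ≈ 1.259
  n=2: λ₂ = 7.88π²/3.93² ≈ 5.035 (4× faster decay)
  n=3: λ₃ = 17.73π²/3.93² ≈ 11.33 (9× faster decay)
As t → ∞, higher modes decay exponentially faster. The n=1 mode dominates: θ ~ c₁ sin(πx/3.93) e^{-λ₁t}.
Decay rate: λ₁ = 1.97π²/3.93² ≈ 1.259.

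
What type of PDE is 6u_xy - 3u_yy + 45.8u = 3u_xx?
Rewriting in standard form: -3u_xx + 6u_xy - 3u_yy + 45.8u = 0. With A = -3, B = 6, C = -3, the discriminant is 0. This is a parabolic PDE.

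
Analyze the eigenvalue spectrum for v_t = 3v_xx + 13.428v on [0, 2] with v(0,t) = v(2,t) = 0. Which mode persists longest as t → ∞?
Eigenvalues: λₙ = 3n²π²/2² - 13.428.
First three modes:
  n=1: λ₁ = 3π²/2² - 13.428 ≈ -6.026
  n=2: λ₂ = 12π²/2² - 13.428 ≈ 16.181
  n=3: λ₃ = 27π²/2² - 13.428 ≈ 53.192
Since 3π²/2² ≈ 7.402 < 13.428, λ₁ < 0.
The n=1 mode grows fastest (−λₙ is largest for n=1) → dominates.
Asymptotic: v ~ c₁ sin(πx/2) e^{6.026t} (exponential growth at rate −λ₁ ≈ 6.026).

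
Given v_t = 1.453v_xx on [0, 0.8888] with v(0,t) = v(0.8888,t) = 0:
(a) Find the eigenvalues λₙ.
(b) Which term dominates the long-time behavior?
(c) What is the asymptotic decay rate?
Eigenvalues: λₙ = 1.453n²π²/0.8888².
First three modes:
  n=1: λ₁ = 1.453π²/0.8888² ≈ 18.153
  n=2: λ₂ = 5.812π²/0.8888² ≈ 72.613 (4× faster decay)
  n=3: λ₃ = 13.077π²/0.8888² ≈ 163.38 (9× faster decay)
As t → ∞, higher modes decay exponentially faster. The n=1 mode dominates: v ~ c₁ sin(πx/0.8888) e^{-λ₁t}.
Decay rate: λ₁ = 1.453π²/0.8888² ≈ 18.153.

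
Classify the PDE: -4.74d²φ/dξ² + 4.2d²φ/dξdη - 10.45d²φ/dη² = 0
A = -4.74, B = 4.2, C = -10.45. Discriminant B² - 4AC = -180.492. Since -180.492 < 0, elliptic.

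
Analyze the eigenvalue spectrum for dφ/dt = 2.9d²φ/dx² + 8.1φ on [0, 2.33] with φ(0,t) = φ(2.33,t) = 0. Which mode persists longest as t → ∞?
Eigenvalues: λₙ = 2.9n²π²/2.33² - 8.1.
First three modes:
  n=1: λ₁ = 2.9π²/2.33² - 8.1 ≈ -2.828
  n=2: λ₂ = 11.6π²/2.33² - 8.1 ≈ 12.989
  n=3: λ₃ = 26.1π²/2.33² - 8.1 ≈ 39.349
Since 2.9π²/2.33² ≈ 5.272 < 8.1, λ₁ < 0.
The n=1 mode grows fastest (−λₙ is largest for n=1) → dominates.
Asymptotic: φ ~ c₁ sin(πx/2.33) e^{2.828t} (exponential growth at rate −λ₁ ≈ 2.828).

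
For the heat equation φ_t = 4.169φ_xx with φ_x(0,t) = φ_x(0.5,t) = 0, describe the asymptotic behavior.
φ → constant (steady state). Heat is conserved (no flux at boundaries); solution approaches the spatial average.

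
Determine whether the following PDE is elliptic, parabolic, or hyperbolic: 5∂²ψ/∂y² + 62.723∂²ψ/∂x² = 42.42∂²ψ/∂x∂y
Rewriting in standard form: 62.723∂²ψ/∂x² - 42.42∂²ψ/∂x∂y + 5∂²ψ/∂y² = 0. Coefficients: A = 62.723, B = -42.42, C = 5. B² - 4AC = 544.9964, which is positive, so the equation is hyperbolic.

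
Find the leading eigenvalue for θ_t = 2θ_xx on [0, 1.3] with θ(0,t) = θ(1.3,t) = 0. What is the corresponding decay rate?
Eigenvalues: λₙ = 2n²π²/1.3².
First three modes:
  n=1: λ₁ = 2π²/1.3² ≈ 11.68
  n=2: λ₂ = 8π²/1.3² ≈ 46.72 (4× faster decay)
  n=3: λ₃ = 18π²/1.3² ≈ 105.12 (9× faster decay)
As t → ∞, higher modes decay exponentially faster. The n=1 mode dominates: θ ~ c₁ sin(πx/1.3) e^{-λ₁t}.
Decay rate: λ₁ = 2π²/1.3² ≈ 11.68.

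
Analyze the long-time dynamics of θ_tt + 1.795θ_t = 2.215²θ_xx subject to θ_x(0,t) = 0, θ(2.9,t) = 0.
Long-time behavior: θ → 0. Damping (γ=1.795) dissipates energy; oscillations decay exponentially.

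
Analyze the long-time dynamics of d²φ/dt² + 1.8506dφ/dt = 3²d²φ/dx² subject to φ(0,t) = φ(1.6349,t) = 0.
Long-time behavior: φ → 0. Damping (γ=1.8506) dissipates energy; oscillations decay exponentially.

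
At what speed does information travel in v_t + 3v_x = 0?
Speed = 3. Information travels along x - 3t = const (rightward).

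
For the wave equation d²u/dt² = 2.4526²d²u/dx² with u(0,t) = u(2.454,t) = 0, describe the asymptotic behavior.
u oscillates (no decay). Energy is conserved; the solution oscillates indefinitely as standing waves.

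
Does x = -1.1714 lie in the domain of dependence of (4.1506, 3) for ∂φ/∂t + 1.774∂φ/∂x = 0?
Yes. The characteristic through (4.1506, 3) passes through x = -1.1714.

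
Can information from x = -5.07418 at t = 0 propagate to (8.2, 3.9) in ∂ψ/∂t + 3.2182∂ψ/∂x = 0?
No. Only data at x = -4.35098 affects (8.2, 3.9). Advection has one-way propagation along characteristics.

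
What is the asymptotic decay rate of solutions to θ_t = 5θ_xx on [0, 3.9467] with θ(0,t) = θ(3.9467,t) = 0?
Eigenvalues: λₙ = 5n²π²/3.9467².
First three modes:
  n=1: λ₁ = 5π²/3.9467² ≈ 3.168
  n=2: λ₂ = 20π²/3.9467² ≈ 12.672 (4× faster decay)
  n=3: λ₃ = 45π²/3.9467² ≈ 28.513 (9× faster decay)
As t → ∞, higher modes decay exponentially faster. The n=1 mode dominates: θ ~ c₁ sin(πx/3.9467) e^{-λ₁t}.
Decay rate: λ₁ = 5π²/3.9467² ≈ 3.168.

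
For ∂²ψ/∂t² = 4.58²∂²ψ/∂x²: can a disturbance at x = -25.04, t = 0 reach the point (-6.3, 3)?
No. The domain of dependence is [-20.04, 7.44], and -25.04 is outside this interval.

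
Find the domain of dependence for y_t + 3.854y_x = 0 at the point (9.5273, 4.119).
A single point: x = -6.347326. The characteristic through (9.5273, 4.119) is x - 3.854t = const, so x = 9.5273 - 3.854·4.119 = -6.347326.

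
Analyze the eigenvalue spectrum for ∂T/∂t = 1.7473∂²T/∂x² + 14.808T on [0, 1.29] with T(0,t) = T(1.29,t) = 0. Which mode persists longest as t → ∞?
Eigenvalues: λₙ = 1.7473n²π²/1.29² - 14.808.
First three modes:
  n=1: λ₁ = 1.7473π²/1.29² - 14.808 ≈ -4.445
  n=2: λ₂ = 6.9892π²/1.29² - 14.808 ≈ 26.644
  n=3: λ₃ = 15.7257π²/1.29² - 14.808 ≈ 78.459
Since 1.7473π²/1.29² ≈ 10.363 < 14.808, λ₁ < 0.
The n=1 mode grows fastest (−λₙ is largest for n=1) → dominates.
Asymptotic: T ~ c₁ sin(πx/1.29) e^{4.445t} (exponential growth at rate −λ₁ ≈ 4.445).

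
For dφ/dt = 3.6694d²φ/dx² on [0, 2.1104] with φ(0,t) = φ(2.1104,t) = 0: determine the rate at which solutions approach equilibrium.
Eigenvalues: λₙ = 3.6694n²π²/2.1104².
First three modes:
  n=1: λ₁ = 3.6694π²/2.1104² ≈ 8.131
  n=2: λ₂ = 14.6776π²/2.1104² ≈ 32.526 (4× faster decay)
  n=3: λ₃ = 33.0246π²/2.1104² ≈ 73.183 (9× faster decay)
As t → ∞, higher modes decay exponentially faster. The n=1 mode dominates: φ ~ c₁ sin(πx/2.1104) e^{-λ₁t}.
Decay rate: λ₁ = 3.6694π²/2.1104² ≈ 8.131.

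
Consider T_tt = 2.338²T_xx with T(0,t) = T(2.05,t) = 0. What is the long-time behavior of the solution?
As t → ∞, T oscillates (no decay). Energy is conserved; the solution oscillates indefinitely as standing waves.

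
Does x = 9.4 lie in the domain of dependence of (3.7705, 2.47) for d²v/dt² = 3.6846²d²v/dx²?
Yes. The domain of dependence is [-5.330462, 12.871462], and 9.4 ∈ [-5.330462, 12.871462].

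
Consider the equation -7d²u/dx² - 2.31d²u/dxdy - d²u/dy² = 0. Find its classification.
Elliptic. (A = -7, B = -2.31, C = -1 gives B² - 4AC = -22.6639.)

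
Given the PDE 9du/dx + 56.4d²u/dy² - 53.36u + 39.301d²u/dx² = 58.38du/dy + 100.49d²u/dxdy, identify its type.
Rewriting in standard form: 39.301d²u/dx² - 100.49d²u/dxdy + 56.4d²u/dy² + 9du/dx - 58.38du/dy - 53.36u = 0. The second-order coefficients are A = 39.301, B = -100.49, C = 56.4. Since B² - 4AC = 1231.9345 > 0, this is a hyperbolic PDE.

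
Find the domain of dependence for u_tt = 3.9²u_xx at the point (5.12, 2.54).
Domain of dependence: [-4.786, 15.026]. Signals travel at speed 3.9, so data within |x - 5.12| ≤ 3.9·2.54 = 9.906 can reach the point.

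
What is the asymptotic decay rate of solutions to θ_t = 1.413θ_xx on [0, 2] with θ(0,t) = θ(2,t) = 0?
Eigenvalues: λₙ = 1.413n²π²/2².
First three modes:
  n=1: λ₁ = 1.413π²/2² ≈ 3.486
  n=2: λ₂ = 5.652π²/2² ≈ 13.946 (4× faster decay)
  n=3: λ₃ = 12.717π²/2² ≈ 31.378 (9× faster decay)
As t → ∞, higher modes decay exponentially faster. The n=1 mode dominates: θ ~ c₁ sin(πx/2) e^{-λ₁t}.
Decay rate: λ₁ = 1.413π²/2² ≈ 3.486.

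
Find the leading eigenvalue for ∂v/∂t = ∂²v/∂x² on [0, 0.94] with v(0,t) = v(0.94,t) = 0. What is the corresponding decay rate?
Eigenvalues: λₙ = n²π²/0.94².
First three modes:
  n=1: λ₁ = π²/0.94² ≈ 11.17
  n=2: λ₂ = 4π²/0.94² ≈ 44.679 (4× faster decay)
  n=3: λ₃ = 9π²/0.94² ≈ 100.528 (9× faster decay)
As t → ∞, higher modes decay exponentially faster. The n=1 mode dominates: v ~ c₁ sin(πx/0.94) e^{-λ₁t}.
Decay rate: λ₁ = π²/0.94² ≈ 11.17.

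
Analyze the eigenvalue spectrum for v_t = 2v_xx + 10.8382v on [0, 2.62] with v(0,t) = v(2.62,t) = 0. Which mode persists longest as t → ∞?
Eigenvalues: λₙ = 2n²π²/2.62² - 10.8382.
First three modes:
  n=1: λ₁ = 2π²/2.62² - 10.8382 ≈ -7.963
  n=2: λ₂ = 8π²/2.62² - 10.8382 ≈ 0.664
  n=3: λ₃ = 18π²/2.62² - 10.8382 ≈ 15.042
Since 2π²/2.62² ≈ 2.876 < 10.8382, λ₁ < 0.
The n=1 mode grows fastest (−λₙ is largest for n=1) → dominates.
Asymptotic: v ~ c₁ sin(πx/2.62) e^{7.963t} (exponential growth at rate −λ₁ ≈ 7.963).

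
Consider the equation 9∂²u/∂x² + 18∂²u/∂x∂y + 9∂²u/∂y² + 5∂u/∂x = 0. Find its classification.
Parabolic. (A = 9, B = 18, C = 9 gives B² - 4AC = 0.)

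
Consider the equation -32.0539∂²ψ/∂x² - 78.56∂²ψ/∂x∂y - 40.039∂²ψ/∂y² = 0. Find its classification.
Hyperbolic. (A = -32.0539, B = -78.56, C = -40.039 gives B² - 4AC = 1038.0491916.)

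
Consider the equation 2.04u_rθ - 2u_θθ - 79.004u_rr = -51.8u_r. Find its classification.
Rewriting in standard form: -79.004u_rr + 2.04u_rθ - 2u_θθ + 51.8u_r = 0. Elliptic. (A = -79.004, B = 2.04, C = -2 gives B² - 4AC = -627.8704.)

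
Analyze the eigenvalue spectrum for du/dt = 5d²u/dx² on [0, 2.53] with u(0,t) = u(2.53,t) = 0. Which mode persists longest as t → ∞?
Eigenvalues: λₙ = 5n²π²/2.53².
First three modes:
  n=1: λ₁ = 5π²/2.53² ≈ 7.71
  n=2: λ₂ = 20π²/2.53² ≈ 30.838 (4× faster decay)
  n=3: λ₃ = 45π²/2.53² ≈ 69.386 (9× faster decay)
As t → ∞, higher modes decay exponentially faster. The n=1 mode dominates: u ~ c₁ sin(πx/2.53) e^{-λ₁t}.
Decay rate: λ₁ = 5π²/2.53² ≈ 7.71.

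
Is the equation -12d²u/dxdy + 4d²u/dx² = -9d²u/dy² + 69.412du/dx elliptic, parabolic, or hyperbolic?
Rewriting in standard form: 4d²u/dx² - 12d²u/dxdy + 9d²u/dy² - 69.412du/dx = 0. Computing B² - 4AC with A = 4, B = -12, C = 9: discriminant = 0 (zero). Answer: parabolic.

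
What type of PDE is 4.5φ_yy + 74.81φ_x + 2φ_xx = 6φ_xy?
Rewriting in standard form: 2φ_xx - 6φ_xy + 4.5φ_yy + 74.81φ_x = 0. With A = 2, B = -6, C = 4.5, the discriminant is 0. This is a parabolic PDE.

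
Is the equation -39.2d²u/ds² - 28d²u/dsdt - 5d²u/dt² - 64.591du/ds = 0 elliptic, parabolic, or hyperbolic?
Computing B² - 4AC with A = -39.2, B = -28, C = -5: discriminant = 0 (zero). Answer: parabolic.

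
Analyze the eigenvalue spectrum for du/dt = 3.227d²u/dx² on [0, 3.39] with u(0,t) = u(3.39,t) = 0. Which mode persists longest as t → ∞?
Eigenvalues: λₙ = 3.227n²π²/3.39².
First three modes:
  n=1: λ₁ = 3.227π²/3.39² ≈ 2.771
  n=2: λ₂ = 12.908π²/3.39² ≈ 11.086 (4× faster decay)
  n=3: λ₃ = 29.043π²/3.39² ≈ 24.943 (9× faster decay)
As t → ∞, higher modes decay exponentially faster. The n=1 mode dominates: u ~ c₁ sin(πx/3.39) e^{-λ₁t}.
Decay rate: λ₁ = 3.227π²/3.39² ≈ 2.771.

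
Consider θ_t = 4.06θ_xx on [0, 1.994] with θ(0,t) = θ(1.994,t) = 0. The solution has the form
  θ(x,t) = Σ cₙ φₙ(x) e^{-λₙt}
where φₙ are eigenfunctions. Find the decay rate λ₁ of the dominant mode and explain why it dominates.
Eigenvalues: λₙ = 4.06n²π²/1.994².
First three modes:
  n=1: λ₁ = 4.06π²/1.994² ≈ 10.078
  n=2: λ₂ = 16.24π²/1.994² ≈ 40.312 (4× faster decay)
  n=3: λ₃ = 36.54π²/1.994² ≈ 90.702 (9× faster decay)
As t → ∞, higher modes decay exponentially faster. The n=1 mode dominates: θ ~ c₁ sin(πx/1.994) e^{-λ₁t}.
Decay rate: λ₁ = 4.06π²/1.994² ≈ 10.078.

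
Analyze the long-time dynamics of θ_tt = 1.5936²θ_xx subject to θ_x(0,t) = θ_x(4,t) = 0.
Long-time behavior: θ oscillates about a mean that drifts linearly in t (generically unbounded; no decay). There is no damping, so the nonconstant modes persist as standing waves (energy conserved, no decay). But with Neumann conditions at both ends the constant mode has eigenvalue 0: the spatial mean M(t) of θ satisfies M'' = 0, so M(t) = M(0) + M'(0)·t. Unless the initial velocity has zero mean (∫θ_t(x,0)dx = 0), the solution grows linearly in t (unbounded, though not exponentially); if it does have zero mean, the solution stays bounded and simply oscillates.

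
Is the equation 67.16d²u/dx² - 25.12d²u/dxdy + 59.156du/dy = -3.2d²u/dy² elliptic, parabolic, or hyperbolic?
Rewriting in standard form: 67.16d²u/dx² - 25.12d²u/dxdy + 3.2d²u/dy² + 59.156du/dy = 0. Computing B² - 4AC with A = 67.16, B = -25.12, C = 3.2: discriminant = -228.6336 (negative). Answer: elliptic.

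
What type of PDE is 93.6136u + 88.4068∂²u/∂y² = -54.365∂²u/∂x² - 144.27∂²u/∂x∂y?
Rewriting in standard form: 54.365∂²u/∂x² + 144.27∂²u/∂x∂y + 88.4068∂²u/∂y² + 93.6136u = 0. With A = 54.365, B = 144.27, C = 88.4068, the discriminant is 1588.890172. This is a hyperbolic PDE.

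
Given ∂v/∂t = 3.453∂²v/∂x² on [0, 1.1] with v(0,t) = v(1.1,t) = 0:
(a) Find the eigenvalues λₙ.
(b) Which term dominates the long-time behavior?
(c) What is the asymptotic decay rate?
Eigenvalues: λₙ = 3.453n²π²/1.1².
First three modes:
  n=1: λ₁ = 3.453π²/1.1² ≈ 28.165
  n=2: λ₂ = 13.812π²/1.1² ≈ 112.66 (4× faster decay)
  n=3: λ₃ = 31.077π²/1.1² ≈ 253.486 (9× faster decay)
As t → ∞, higher modes decay exponentially faster. The n=1 mode dominates: v ~ c₁ sin(πx/1.1) e^{-λ₁t}.
Decay rate: λ₁ = 3.453π²/1.1² ≈ 28.165.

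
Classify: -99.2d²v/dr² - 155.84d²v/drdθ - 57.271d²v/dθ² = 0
Hyperbolic (discriminant = 1560.9728).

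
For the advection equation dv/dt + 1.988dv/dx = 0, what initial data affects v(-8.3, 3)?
A single point: x = -14.264. The characteristic through (-8.3, 3) is x - 1.988t = const, so x = -8.3 - 1.988·3 = -14.264.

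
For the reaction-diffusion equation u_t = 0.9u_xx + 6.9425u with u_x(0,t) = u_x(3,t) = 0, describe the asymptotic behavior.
u grows unboundedly. With Neumann BCs the constant mode has diffusion eigenvalue 0, so any r > 0 makes it grow like e^(6.9425t); solution grows exponentially.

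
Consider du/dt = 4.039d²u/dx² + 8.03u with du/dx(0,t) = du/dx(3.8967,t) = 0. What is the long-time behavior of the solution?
As t → ∞, u grows unboundedly. With Neumann BCs the constant mode has diffusion eigenvalue 0, so any r > 0 makes it grow like e^(8.03t); solution grows exponentially.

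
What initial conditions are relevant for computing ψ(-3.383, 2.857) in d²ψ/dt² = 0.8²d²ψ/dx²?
Domain of dependence: [-5.6686, -1.0974]. Signals travel at speed 0.8, so data within |x - -3.383| ≤ 0.8·2.857 = 2.2856 can reach the point.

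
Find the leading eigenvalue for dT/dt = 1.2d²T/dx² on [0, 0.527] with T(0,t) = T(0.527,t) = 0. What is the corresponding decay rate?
Eigenvalues: λₙ = 1.2n²π²/0.527².
First three modes:
  n=1: λ₁ = 1.2π²/0.527² ≈ 42.644
  n=2: λ₂ = 4.8π²/0.527² ≈ 170.577 (4× faster decay)
  n=3: λ₃ = 10.8π²/0.527² ≈ 383.798 (9× faster decay)
As t → ∞, higher modes decay exponentially faster. The n=1 mode dominates: T ~ c₁ sin(πx/0.527) e^{-λ₁t}.
Decay rate: λ₁ = 1.2π²/0.527² ≈ 42.644.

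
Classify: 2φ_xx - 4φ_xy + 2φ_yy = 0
Parabolic (discriminant = 0).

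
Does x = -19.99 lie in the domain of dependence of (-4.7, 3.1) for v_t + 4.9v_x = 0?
No. Only data at x = -19.89 affects (-4.7, 3.1). Advection has one-way propagation along characteristics.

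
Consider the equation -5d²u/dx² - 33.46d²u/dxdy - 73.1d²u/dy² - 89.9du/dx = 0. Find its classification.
Elliptic. (A = -5, B = -33.46, C = -73.1 gives B² - 4AC = -342.4284.)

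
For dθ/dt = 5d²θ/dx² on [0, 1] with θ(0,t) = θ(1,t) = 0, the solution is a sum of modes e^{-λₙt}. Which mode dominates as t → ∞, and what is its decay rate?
Eigenvalues: λₙ = 5n²π².
First three modes:
  n=1: λ₁ = 5π² ≈ 49.348
  n=2: λ₂ = 20π² ≈ 197.392 (4× faster decay)
  n=3: λ₃ = 45π² ≈ 444.132 (9× faster decay)
As t → ∞, higher modes decay exponentially faster. The n=1 mode dominates: θ ~ c₁ sin(πx) e^{-λ₁t}.
Decay rate: λ₁ = 5π² ≈ 49.348.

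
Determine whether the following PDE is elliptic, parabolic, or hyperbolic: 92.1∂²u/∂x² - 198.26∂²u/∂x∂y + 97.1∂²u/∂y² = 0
Coefficients: A = 92.1, B = -198.26, C = 97.1. B² - 4AC = 3535.3876, which is positive, so the equation is hyperbolic.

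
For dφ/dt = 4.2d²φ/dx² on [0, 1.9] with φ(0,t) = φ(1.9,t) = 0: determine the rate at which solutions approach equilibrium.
Eigenvalues: λₙ = 4.2n²π²/1.9².
First three modes:
  n=1: λ₁ = 4.2π²/1.9² ≈ 11.483
  n=2: λ₂ = 16.8π²/1.9² ≈ 45.931 (4× faster decay)
  n=3: λ₃ = 37.8π²/1.9² ≈ 103.344 (9× faster decay)
As t → ∞, higher modes decay exponentially faster. The n=1 mode dominates: φ ~ c₁ sin(πx/1.9) e^{-λ₁t}.
Decay rate: λ₁ = 4.2π²/1.9² ≈ 11.483.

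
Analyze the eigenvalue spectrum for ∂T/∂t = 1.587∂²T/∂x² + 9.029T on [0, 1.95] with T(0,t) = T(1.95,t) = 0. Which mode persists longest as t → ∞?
Eigenvalues: λₙ = 1.587n²π²/1.95² - 9.029.
First three modes:
  n=1: λ₁ = 1.587π²/1.95² - 9.029 ≈ -4.91
  n=2: λ₂ = 6.348π²/1.95² - 9.029 ≈ 7.448
  n=3: λ₃ = 14.283π²/1.95² - 9.029 ≈ 28.043
Since 1.587π²/1.95² ≈ 4.119 < 9.029, λ₁ < 0.
The n=1 mode grows fastest (−λₙ is largest for n=1) → dominates.
Asymptotic: T ~ c₁ sin(πx/1.95) e^{4.91t} (exponential growth at rate −λ₁ ≈ 4.91).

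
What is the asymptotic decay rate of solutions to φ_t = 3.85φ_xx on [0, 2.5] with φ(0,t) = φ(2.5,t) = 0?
Eigenvalues: λₙ = 3.85n²π²/2.5².
First three modes:
  n=1: λ₁ = 3.85π²/2.5² ≈ 6.08
  n=2: λ₂ = 15.4π²/2.5² ≈ 24.319 (4× faster decay)
  n=3: λ₃ = 34.65π²/2.5² ≈ 54.717 (9× faster decay)
As t → ∞, higher modes decay exponentially faster. The n=1 mode dominates: φ ~ c₁ sin(πx/2.5) e^{-λ₁t}.
Decay rate: λ₁ = 3.85π²/2.5² ≈ 6.08.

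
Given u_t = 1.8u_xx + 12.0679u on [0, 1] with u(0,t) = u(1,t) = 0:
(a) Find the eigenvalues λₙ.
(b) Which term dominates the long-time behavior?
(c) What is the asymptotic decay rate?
Eigenvalues: λₙ = 1.8n²π²/1² - 12.0679.
First three modes:
  n=1: λ₁ = 1.8π² - 12.0679 ≈ 5.697
  n=2: λ₂ = 7.2π² - 12.0679 ≈ 58.993
  n=3: λ₃ = 16.2π² - 12.0679 ≈ 147.82
Since 1.8π² ≈ 17.765 > 12.0679, all λₙ > 0.
The n=1 mode decays slowest → dominates as t → ∞.
Asymptotic: u ~ c₁ sin(πx/1) e^{-λ₁t} with decay rate λ₁ ≈ 5.697.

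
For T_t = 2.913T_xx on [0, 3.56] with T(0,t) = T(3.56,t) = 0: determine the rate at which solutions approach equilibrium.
Eigenvalues: λₙ = 2.913n²π²/3.56².
First three modes:
  n=1: λ₁ = 2.913π²/3.56² ≈ 2.269
  n=2: λ₂ = 11.652π²/3.56² ≈ 9.074 (4× faster decay)
  n=3: λ₃ = 26.217π²/3.56² ≈ 20.417 (9× faster decay)
As t → ∞, higher modes decay exponentially faster. The n=1 mode dominates: T ~ c₁ sin(πx/3.56) e^{-λ₁t}.
Decay rate: λ₁ = 2.913π²/3.56² ≈ 2.269.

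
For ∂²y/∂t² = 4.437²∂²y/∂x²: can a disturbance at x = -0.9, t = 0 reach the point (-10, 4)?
Yes. The domain of dependence is [-27.748, 7.748], and -0.9 ∈ [-27.748, 7.748].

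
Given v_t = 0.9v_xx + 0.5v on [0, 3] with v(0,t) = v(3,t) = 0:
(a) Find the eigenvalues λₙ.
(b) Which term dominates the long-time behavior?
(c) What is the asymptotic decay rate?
Eigenvalues: λₙ = 0.9n²π²/3² - 0.5.
First three modes:
  n=1: λ₁ = 0.9π²/3² - 0.5 ≈ 0.487
  n=2: λ₂ = 3.6π²/3² - 0.5 ≈ 3.448
  n=3: λ₃ = 8.1π²/3² - 0.5 ≈ 8.383
Since 0.9π²/3² ≈ 0.987 > 0.5, all λₙ > 0.
The n=1 mode decays slowest → dominates as t → ∞.
Asymptotic: v ~ c₁ sin(πx/3) e^{-λ₁t} with decay rate λ₁ ≈ 0.487.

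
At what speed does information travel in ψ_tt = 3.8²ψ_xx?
Speed = 3.8. Information travels along characteristics x = x₀ ± 3.8t.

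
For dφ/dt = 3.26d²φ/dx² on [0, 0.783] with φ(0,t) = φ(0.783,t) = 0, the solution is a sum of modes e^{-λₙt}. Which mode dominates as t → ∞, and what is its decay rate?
Eigenvalues: λₙ = 3.26n²π²/0.783².
First three modes:
  n=1: λ₁ = 3.26π²/0.783² ≈ 52.48
  n=2: λ₂ = 13.04π²/0.783² ≈ 209.92 (4× faster decay)
  n=3: λ₃ = 29.34π²/0.783² ≈ 472.32 (9× faster decay)
As t → ∞, higher modes decay exponentially faster. The n=1 mode dominates: φ ~ c₁ sin(πx/0.783) e^{-λ₁t}.
Decay rate: λ₁ = 3.26π²/0.783² ≈ 52.48.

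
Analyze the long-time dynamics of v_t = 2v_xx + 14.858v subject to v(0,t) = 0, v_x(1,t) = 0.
Long-time behavior: v grows unboundedly. Reaction dominates diffusion (r=14.858 > κπ²/(4L²)≈4.93); solution grows exponentially.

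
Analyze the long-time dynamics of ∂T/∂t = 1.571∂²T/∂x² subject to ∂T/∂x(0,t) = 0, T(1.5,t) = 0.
Long-time behavior: T → 0. Heat escapes through the Dirichlet boundary.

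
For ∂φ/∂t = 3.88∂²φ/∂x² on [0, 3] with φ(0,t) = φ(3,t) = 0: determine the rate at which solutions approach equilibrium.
Eigenvalues: λₙ = 3.88n²π²/3².
First three modes:
  n=1: λ₁ = 3.88π²/3² ≈ 4.255
  n=2: λ₂ = 15.52π²/3² ≈ 17.02 (4× faster decay)
  n=3: λ₃ = 34.92π²/3² ≈ 38.294 (9× faster decay)
As t → ∞, higher modes decay exponentially faster. The n=1 mode dominates: φ ~ c₁ sin(πx/3) e^{-λ₁t}.
Decay rate: λ₁ = 3.88π²/3² ≈ 4.255.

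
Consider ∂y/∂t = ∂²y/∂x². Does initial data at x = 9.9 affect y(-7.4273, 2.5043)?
Yes, for any finite x. The heat equation has infinite propagation speed, so all initial data affects all points at any t > 0.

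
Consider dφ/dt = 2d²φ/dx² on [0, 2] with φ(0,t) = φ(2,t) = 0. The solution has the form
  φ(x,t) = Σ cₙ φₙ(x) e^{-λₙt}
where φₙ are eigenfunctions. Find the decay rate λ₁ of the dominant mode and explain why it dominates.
Eigenvalues: λₙ = 2n²π²/2².
First three modes:
  n=1: λ₁ = 2π²/2² ≈ 4.935
  n=2: λ₂ = 8π²/2² ≈ 19.739 (4× faster decay)
  n=3: λ₃ = 18π²/2² ≈ 44.413 (9× faster decay)
As t → ∞, higher modes decay exponentially faster. The n=1 mode dominates: φ ~ c₁ sin(πx/2) e^{-λ₁t}.
Decay rate: λ₁ = 2π²/2² ≈ 4.935.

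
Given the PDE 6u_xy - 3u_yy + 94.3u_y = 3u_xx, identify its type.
Rewriting in standard form: -3u_xx + 6u_xy - 3u_yy + 94.3u_y = 0. The second-order coefficients are A = -3, B = 6, C = -3. Since B² - 4AC = 0 = 0, this is a parabolic PDE.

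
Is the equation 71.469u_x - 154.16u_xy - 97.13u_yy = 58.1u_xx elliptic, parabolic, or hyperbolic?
Rewriting in standard form: -58.1u_xx - 154.16u_xy - 97.13u_yy + 71.469u_x = 0. Computing B² - 4AC with A = -58.1, B = -154.16, C = -97.13: discriminant = 1192.2936 (positive). Answer: hyperbolic.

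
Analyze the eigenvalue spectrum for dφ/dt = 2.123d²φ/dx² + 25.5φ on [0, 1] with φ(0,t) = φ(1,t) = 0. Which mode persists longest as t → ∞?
Eigenvalues: λₙ = 2.123n²π²/1² - 25.5.
First three modes:
  n=1: λ₁ = 2.123π² - 25.5 ≈ -4.547
  n=2: λ₂ = 8.492π² - 25.5 ≈ 58.313
  n=3: λ₃ = 19.107π² - 25.5 ≈ 163.079
Since 2.123π² ≈ 20.953 < 25.5, λ₁ < 0.
The n=1 mode grows fastest (−λₙ is largest for n=1) → dominates.
Asymptotic: φ ~ c₁ sin(πx/1) e^{4.547t} (exponential growth at rate −λ₁ ≈ 4.547).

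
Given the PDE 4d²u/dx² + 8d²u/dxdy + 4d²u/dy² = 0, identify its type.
The second-order coefficients are A = 4, B = 8, C = 4. Since B² - 4AC = 0 = 0, this is a parabolic PDE.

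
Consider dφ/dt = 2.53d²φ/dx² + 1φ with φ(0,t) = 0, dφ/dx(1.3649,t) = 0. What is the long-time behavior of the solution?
As t → ∞, φ → 0. Diffusion dominates reaction (r=1 < κπ²/(4L²)≈3.35); solution decays.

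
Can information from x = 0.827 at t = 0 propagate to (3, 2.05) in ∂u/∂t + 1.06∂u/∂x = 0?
Yes. The characteristic through (3, 2.05) passes through x = 0.827.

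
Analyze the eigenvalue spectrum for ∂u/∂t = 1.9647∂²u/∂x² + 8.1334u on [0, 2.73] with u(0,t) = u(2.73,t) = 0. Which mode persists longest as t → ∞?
Eigenvalues: λₙ = 1.9647n²π²/2.73² - 8.1334.
First three modes:
  n=1: λ₁ = 1.9647π²/2.73² - 8.1334 ≈ -5.532
  n=2: λ₂ = 7.8588π²/2.73² - 8.1334 ≈ 2.274
  n=3: λ₃ = 17.6823π²/2.73² - 8.1334 ≈ 15.283
Since 1.9647π²/2.73² ≈ 2.602 < 8.1334, λ₁ < 0.
The n=1 mode grows fastest (−λₙ is largest for n=1) → dominates.
Asymptotic: u ~ c₁ sin(πx/2.73) e^{5.532t} (exponential growth at rate −λ₁ ≈ 5.532).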